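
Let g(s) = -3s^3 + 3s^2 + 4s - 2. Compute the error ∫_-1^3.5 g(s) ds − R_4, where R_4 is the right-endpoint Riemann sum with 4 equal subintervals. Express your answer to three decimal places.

52.761

Exact integral: ∫_-1^3.5 g(s) ds = -54.421875.
R_4 ≈ -107.18262.
Error ≈ -54.421875 − (-107.18262) ≈ 52.761.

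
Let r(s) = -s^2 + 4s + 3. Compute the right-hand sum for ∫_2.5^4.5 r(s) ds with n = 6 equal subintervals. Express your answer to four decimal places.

Δs = (4.5 − 2.5)/6 = 1/3.
Right endpoints: 17/6, 19/6, 3.5, 23/6, 25/6, 4.5.
r(17/6) = 227/36, r(19/6) = 203/36, r(3.5) = 4.75, r(23/6) = 131/36, r(25/6) = 83/36, r(4.5) = 0.75.
Sum = Δs · [r(17/6) + r(19/6) + r(3.5) + ...].
Sum ≈ 7.7963.

7.7963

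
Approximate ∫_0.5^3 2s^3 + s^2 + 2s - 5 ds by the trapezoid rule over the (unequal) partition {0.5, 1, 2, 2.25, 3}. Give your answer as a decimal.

48.671875

Subinterval widths: 0.5, 1, 0.25, 0.75.
f(0.5) = -3.5, f(1) = 0, f(2) = 19, f(2.25) = 27.34375, f(3) = 64.
On each subinterval the trapezoid contributes (Δs_i/2)·[f(s_{i-1}) + f(s_i)].
Sum = 48.671875.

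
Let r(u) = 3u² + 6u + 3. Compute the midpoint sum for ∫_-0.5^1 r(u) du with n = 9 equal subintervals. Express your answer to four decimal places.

Δu = (1 − (-0.5))/9 = 1/6.
Midpoints: -5/12, -0.25, -1/12, 1/12, 0.25, 5/12, 7/12, 0.75, 11/12.
r(-5/12) = 49/48, r(-0.25) = 1.6875, r(-1/12) = 121/48, r(1/12) = 169/48, r(0.25) = 4.6875, r(5/12) = 289/48, r(7/12) = 361/48, r(0.75) = 9.1875, r(11/12) = 529/48.
Sum = Δu · [r(-5/12) + r(-0.25) + r(-1/12) + ...].
Sum ≈ 7.8646.

7.8646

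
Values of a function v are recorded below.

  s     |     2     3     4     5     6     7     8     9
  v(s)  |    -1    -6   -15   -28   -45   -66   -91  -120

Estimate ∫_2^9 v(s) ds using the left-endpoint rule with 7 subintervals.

-252

Δs = 1.
Sum = 1·[(-1) + (-6) + (-15) + (-28) + (-45) + (-66) + (-91)] = -252.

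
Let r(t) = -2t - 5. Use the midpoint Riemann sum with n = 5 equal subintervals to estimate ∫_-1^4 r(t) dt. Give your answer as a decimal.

Δt = (4 − (-1))/5 = 1.
Midpoints: -0.5, 0.5, 1.5, 2.5, 3.5.
r(-0.5) = -4, r(0.5) = -6, r(1.5) = -8, r(2.5) = -10, r(3.5) = -12.
Sum = Δt · [r(-0.5) + r(0.5) + r(1.5) + r(2.5) + r(3.5)].
Sum = -40.

-40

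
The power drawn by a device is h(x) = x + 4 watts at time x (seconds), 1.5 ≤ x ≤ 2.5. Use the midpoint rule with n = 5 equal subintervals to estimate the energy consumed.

Δx = (2.5 − 1.5)/5 = 0.2.
Midpoints: 1.6, 1.8, 2, 2.2, 2.4.
h(1.6) = 5.6, h(1.8) = 5.8, h(2) = 6, h(2.2) = 6.2, h(2.4) = 6.4.
Sum = Δx · [h(1.6) + h(1.8) + h(2) + h(2.2) + h(2.4)].
Sum = 6.

6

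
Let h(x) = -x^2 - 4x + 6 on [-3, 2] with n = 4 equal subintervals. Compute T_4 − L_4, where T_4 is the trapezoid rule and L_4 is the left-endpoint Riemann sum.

T_4 = 27.03125.
L_4 = 36.40625.
T_4 − L_4 = -9.375.

-9.375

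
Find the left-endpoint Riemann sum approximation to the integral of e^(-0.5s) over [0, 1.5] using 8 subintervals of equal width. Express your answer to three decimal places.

Δs = (1.5 − 0)/8 = 0.1875.
Left endpoints: 0, 0.1875, 0.375, 0.5625, 0.75, 0.9375, 1.125, 1.3125.
f(0) ≈ 1.000, f(0.1875) ≈ 0.911, f(0.375) ≈ 0.829, f(0.5625) ≈ 0.755, f(0.75) ≈ 0.687, f(0.9375) ≈ 0.626, f(1.125) ≈ 0.570, f(1.3125) ≈ 0.519.
Sum = Δs · [f(0) + f(0.1875) + f(0.375) + ...].
Sum ≈ 1.106.

1.106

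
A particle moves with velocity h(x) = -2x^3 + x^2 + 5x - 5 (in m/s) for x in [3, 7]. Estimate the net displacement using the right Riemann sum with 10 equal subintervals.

-1092.16

Δx = (7 − 3)/10 = 0.4.
Right endpoints: 3.4, 3.8, 4.2, 4.6, 5, 5.4, 5.8, 6.2, 6.6, 7.
h(3.4) = -55.048, h(3.8) = -81.304, h(4.2) = -114.536, h(4.6) = -155.512, h(5) = -205, h(5.4) = -263.768, h(5.8) = -332.584, h(6.2) = -412.216, h(6.6) = -503.432, h(7) = -607.
Sum = Δx · [h(3.4) + h(3.8) + h(4.2) + ...].
Sum = -1092.16.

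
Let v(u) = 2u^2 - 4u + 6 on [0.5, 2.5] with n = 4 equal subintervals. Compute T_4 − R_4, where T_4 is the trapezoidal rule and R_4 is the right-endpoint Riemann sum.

T_4 = 10.5.
R_4 = 11.5.
T_4 − R_4 = -1.

-1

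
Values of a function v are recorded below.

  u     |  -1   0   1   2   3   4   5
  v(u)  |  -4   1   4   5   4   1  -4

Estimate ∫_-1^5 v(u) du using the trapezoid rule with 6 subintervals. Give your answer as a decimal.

Δu = 1.
T_6 = (1/2)·[(-4) + 2·1 + 2·4 + 2·5 + 2·4 + 2·1 + (-4)] = 11.

11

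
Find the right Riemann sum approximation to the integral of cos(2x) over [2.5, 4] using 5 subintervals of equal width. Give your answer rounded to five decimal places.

0.88037

Δx = (4 − 2.5)/5 = 0.3.
Right endpoints: 2.8, 3.1, 3.4, 3.7, 4.
f(2.8) ≈ 0.77557, f(3.1) ≈ 0.99654, f(3.4) ≈ 0.86940, f(3.7) ≈ 0.43855, f(4) ≈ -0.14550.
Sum = Δx · [f(2.8) + f(3.1) + f(3.4) + f(3.7) + f(4)].
Sum ≈ 0.88037.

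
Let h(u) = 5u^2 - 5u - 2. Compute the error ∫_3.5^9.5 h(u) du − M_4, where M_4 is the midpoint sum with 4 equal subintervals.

5.625

Exact integral: ∫_3.5^9.5 h(u) du = 1150.5.
M_4 = 1144.875.
Error = 1150.5 − 1144.875 = 5.625.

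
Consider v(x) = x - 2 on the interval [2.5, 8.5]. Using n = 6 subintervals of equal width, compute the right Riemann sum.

Δx = (8.5 − 2.5)/6 = 1.
Right endpoints: 3.5, 4.5, 5.5, 6.5, 7.5, 8.5.
v(3.5) = 1.5, v(4.5) = 2.5, v(5.5) = 3.5, v(6.5) = 4.5, v(7.5) = 5.5, v(8.5) = 6.5.
Sum = Δx · [v(3.5) + v(4.5) + v(5.5) + ...].
Sum = 24.

24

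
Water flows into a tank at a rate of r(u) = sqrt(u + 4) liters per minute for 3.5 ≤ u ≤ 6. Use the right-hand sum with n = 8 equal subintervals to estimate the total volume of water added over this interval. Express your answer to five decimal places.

Δu = (6 − 3.5)/8 = 0.3125.
Right endpoints: 3.8125, 4.125, 4.4375, 4.75, 5.0625, 5.375, 5.6875, 6.
r(3.8125) ≈ 2.79508, r(4.125) ≈ 2.85044, r(4.4375) ≈ 2.90474, r(4.75) ≈ 2.95804, r(5.0625) ≈ 3.01040, r(5.375) ≈ 3.06186, r(5.6875) ≈ 3.11247, r(6) ≈ 3.16228.
Sum = Δu · [r(3.8125) + r(4.125) + r(4.4375) + ...].
Sum ≈ 7.45479.

7.45479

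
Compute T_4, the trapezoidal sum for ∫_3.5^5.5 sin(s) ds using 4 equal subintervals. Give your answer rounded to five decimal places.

Δs = (5.5 − 3.5)/4 = 0.5.
f(3.5) ≈ -0.35078, f(4) ≈ -0.75680, f(4.5) ≈ -0.97753, f(5) ≈ -0.95892, f(5.5) ≈ -0.70554.
T_4 = (Δs/2)·[f(s_0) + 2f(s_1) + 2f(s_2) + 2f(s_3) + f(s_4)].
Sum ≈ -1.61071.

-1.61071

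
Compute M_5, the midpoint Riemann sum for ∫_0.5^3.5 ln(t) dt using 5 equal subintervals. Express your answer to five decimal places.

Δt = (3.5 − 0.5)/5 = 0.6.
Midpoints: 0.8, 1.4, 2, 2.6, 3.2.
f(0.8) ≈ -0.22314, f(1.4) ≈ 0.33647, f(2) ≈ 0.69315, f(2.6) ≈ 0.95551, f(3.2) ≈ 1.16315.
Sum = Δt · [f(0.8) + f(1.4) + f(2) + f(2.6) + f(3.2)].
Sum ≈ 1.75508.

1.75508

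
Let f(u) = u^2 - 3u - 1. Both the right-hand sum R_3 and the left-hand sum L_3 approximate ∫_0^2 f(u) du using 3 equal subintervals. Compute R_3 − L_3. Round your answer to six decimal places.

-1.333333

R_3 ≈ -5.85185185.
L_3 ≈ -4.51851852.
R_3 − L_3 ≈ -1.333333.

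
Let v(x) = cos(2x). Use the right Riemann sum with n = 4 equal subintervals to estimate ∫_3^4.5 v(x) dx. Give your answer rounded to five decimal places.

-0.02146

Δx = (4.5 − 3)/4 = 0.375.
Right endpoints: 3.375, 3.75, 4.125, 4.5.
v(3.375) ≈ 0.89301, v(3.75) ≈ 0.34664, v(4.125) ≈ -0.38575, v(4.5) ≈ -0.91113.
Sum = Δx · [v(3.375) + v(3.75) + v(4.125) + v(4.5)].
Sum ≈ -0.02146.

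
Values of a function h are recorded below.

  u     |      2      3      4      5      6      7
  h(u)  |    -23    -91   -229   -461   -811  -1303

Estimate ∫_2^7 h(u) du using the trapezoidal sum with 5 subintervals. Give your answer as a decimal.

-2255

Δu = 1.
T_5 = (1/2)·[(-23) + 2·(-91) + 2·(-229) + 2·(-461) + 2·(-811) + (-1303)] = -2255.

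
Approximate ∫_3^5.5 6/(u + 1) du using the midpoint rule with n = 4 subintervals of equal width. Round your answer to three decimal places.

2.909

Δu = (5.5 − 3)/4 = 0.625.
Midpoints: 3.3125, 3.9375, 4.5625, 5.1875.
f(3.3125) = 32/23, f(3.9375) = 96/79, f(4.5625) = 96/89, f(5.1875) = 32/33.
Sum = Δu · [f(3.3125) + f(3.9375) + f(4.5625) + f(5.1875)].
Sum ≈ 2.909.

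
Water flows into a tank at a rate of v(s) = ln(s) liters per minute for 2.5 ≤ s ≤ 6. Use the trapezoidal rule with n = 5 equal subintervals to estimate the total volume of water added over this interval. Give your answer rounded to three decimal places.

Δs = (6 − 2.5)/5 = 0.7.
v(2.5) ≈ 0.916, v(3.2) ≈ 1.163, v(3.9) ≈ 1.361, v(4.6) ≈ 1.526, v(5.3) ≈ 1.668, v(6) ≈ 1.792.
T_5 = (Δs/2)·[v(s_0) + 2v(s_1) + ... + 2v(s_{4}) + v(s_5)].
Sum ≈ 4.950.

4.950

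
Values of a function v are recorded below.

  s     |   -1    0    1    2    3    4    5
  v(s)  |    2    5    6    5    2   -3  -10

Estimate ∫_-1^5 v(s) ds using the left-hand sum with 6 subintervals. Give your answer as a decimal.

Δs = 1.
Sum = 1·[2 + 5 + 6 + 5 + 2 + (-3)] = 17.

17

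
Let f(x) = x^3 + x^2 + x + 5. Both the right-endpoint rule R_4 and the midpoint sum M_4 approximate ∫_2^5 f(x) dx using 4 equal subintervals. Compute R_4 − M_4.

R_4 = 272.859375.
M_4 = 215.1328125.
R_4 − M_4 = 57.7265625.

57.7265625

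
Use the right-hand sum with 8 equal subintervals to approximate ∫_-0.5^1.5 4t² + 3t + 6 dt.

21.5

Δt = (1.5 − (-0.5))/8 = 0.25.
Right endpoints: -0.25, 0, 0.25, 0.5, 0.75, 1, 1.25, 1.5.
f(-0.25) = 5.5, f(0) = 6, f(0.25) = 7, f(0.5) = 8.5, f(0.75) = 10.5, f(1) = 13, f(1.25) = 16, f(1.5) = 19.5.
Sum = Δt · [f(-0.25) + f(0) + f(0.25) + ...].
Sum = 21.5.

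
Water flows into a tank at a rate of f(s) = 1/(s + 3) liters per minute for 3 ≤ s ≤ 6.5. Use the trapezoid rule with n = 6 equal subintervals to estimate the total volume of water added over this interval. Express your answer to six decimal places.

Δs = (6.5 − 3)/6 = 7/12.
f(3) = 1/6, f(43/12) = 12/79, f(25/6) = 6/43, f(4.75) = 4/31, f(16/3) = 0.12, f(71/12) = 12/107, f(6.5) = 2/19.
T_6 = (Δs/2)·[f(s_0) + 2f(s_1) + ... + 2f(s_{5}) + f(s_6)].
Sum ≈ 0.460005.

0.460005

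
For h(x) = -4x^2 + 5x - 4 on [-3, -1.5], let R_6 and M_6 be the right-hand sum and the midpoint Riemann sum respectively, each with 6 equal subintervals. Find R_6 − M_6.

R_6 = -50.125.
M_6 = -54.34375.
R_6 − M_6 = 4.21875.

4.21875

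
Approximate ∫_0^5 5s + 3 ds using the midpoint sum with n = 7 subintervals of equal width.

Δs = (5 − 0)/7 = 5/7.
Midpoints: 5/14, 15/14, 25/14, 2.5, 45/14, 55/14, 65/14.
f(5/14) = 67/14, f(15/14) = 117/14, f(25/14) = 167/14, f(2.5) = 15.5, f(45/14) = 267/14, f(55/14) = 317/14, f(65/14) = 367/14.
Sum = Δs · [f(5/14) + f(15/14) + f(25/14) + ...].
Sum = 77.5.

77.5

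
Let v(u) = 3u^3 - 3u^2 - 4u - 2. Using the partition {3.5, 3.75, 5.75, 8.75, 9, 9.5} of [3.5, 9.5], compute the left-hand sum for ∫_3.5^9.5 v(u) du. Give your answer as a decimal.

Subinterval widths: 0.25, 2, 3, 0.25, 0.5.
Left endpoints: 3.5, 3.75, 5.75, 8.75, 9.
v(3.5) = 75.875, v(3.75) = 99.015625, v(5.75) = 446.140625, v(8.75) = 1743.078125, v(9) = 1906.
Sum = Σ Δu_i · v(u_i).
Sum = 2944.19140625.

2944.19140625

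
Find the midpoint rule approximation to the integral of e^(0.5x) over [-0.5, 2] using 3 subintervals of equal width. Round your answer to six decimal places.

3.851044

Δx = (2 − (-0.5))/3 = 5/6.
Midpoints: -1/12, 0.75, 19/12.
f(-1/12) ≈ 0.959189, f(0.75) ≈ 1.454991, f(19/12) ≈ 2.207072.
Sum = Δx · [f(-1/12) + f(0.75) + f(19/12)].
Sum ≈ 3.851044.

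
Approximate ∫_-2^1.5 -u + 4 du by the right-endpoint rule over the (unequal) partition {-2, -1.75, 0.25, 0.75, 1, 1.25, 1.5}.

12.625

Subinterval widths: 0.25, 2, 0.5, 0.25, 0.25, 0.25.
Right endpoints: -1.75, 0.25, 0.75, 1, 1.25, 1.5.
f(-1.75) = 5.75, f(0.25) = 3.75, f(0.75) = 3.25, f(1) = 3, f(1.25) = 2.75, f(1.5) = 2.5.
Sum = Σ Δu_i · f(u_i).
Sum = 12.625.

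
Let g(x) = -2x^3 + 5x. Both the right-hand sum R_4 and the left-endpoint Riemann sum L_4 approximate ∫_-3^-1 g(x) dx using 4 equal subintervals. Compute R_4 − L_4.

-21

R_4 = 10.5.
L_4 = 31.5.
R_4 − L_4 = -21.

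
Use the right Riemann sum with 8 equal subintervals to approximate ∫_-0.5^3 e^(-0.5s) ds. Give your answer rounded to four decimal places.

1.8982

Δs = (3 − (-0.5))/8 = 0.4375.
Right endpoints: -0.0625, 0.375, 0.8125, 1.25, 1.6875, 2.125, 2.5625, 3.
f(-0.0625) ≈ 1.0317, f(0.375) ≈ 0.8290, f(0.8125) ≈ 0.6661, f(1.25) ≈ 0.5353, f(1.6875) ≈ 0.4301, f(2.125) ≈ 0.3456, f(2.5625) ≈ 0.2777, f(3) ≈ 0.2231.
Sum = Δs · [f(-0.0625) + f(0.375) + f(0.8125) + ...].
Sum ≈ 1.8982.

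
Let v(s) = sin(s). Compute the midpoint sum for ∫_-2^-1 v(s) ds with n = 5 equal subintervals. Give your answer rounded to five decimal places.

-0.95805

Δs = (-1 − (-2))/5 = 0.2.
Midpoints: -1.9, -1.7, -1.5, -1.3, -1.1.
v(-1.9) ≈ -0.94630, v(-1.7) ≈ -0.99166, v(-1.5) ≈ -0.99749, v(-1.3) ≈ -0.96356, v(-1.1) ≈ -0.89121.
Sum = Δs · [v(-1.9) + v(-1.7) + v(-1.5) + v(-1.3) + v(-1.1)].
Sum ≈ -0.95805.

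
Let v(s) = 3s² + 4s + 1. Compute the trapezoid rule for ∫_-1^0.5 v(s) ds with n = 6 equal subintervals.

1.171875

Δs = (0.5 − (-1))/6 = 0.25.
v(-1) = 0, v(-0.75) = -0.3125, v(-0.5) = -0.25, v(-0.25) = 0.1875, v(0) = 1, v(0.25) = 2.1875, v(0.5) = 3.75.
T_6 = (Δs/2)·[v(s_0) + 2v(s_1) + ... + 2v(s_{5}) + v(s_6)].
Sum = 1.171875.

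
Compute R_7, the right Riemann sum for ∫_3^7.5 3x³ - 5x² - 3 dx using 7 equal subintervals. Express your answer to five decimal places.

1958.60204

Δx = (7.5 − 3)/7 = 9/14.
Right endpoints: 51/14, 30/7, 69/14, 39/7, 87/14, 48/7, 7.5.
f(51/14) = 207651/2744, f(30/7) = 48471/343, f(69/14) = 644025/2744, f(39/7) = 123693/343, f(87/14) = 1437447/2744, f(48/7) = 250107/343, f(7.5) = 981.375.
Sum = Δx · [f(51/14) + f(30/7) + f(69/14) + ...].
Sum ≈ 1958.60204.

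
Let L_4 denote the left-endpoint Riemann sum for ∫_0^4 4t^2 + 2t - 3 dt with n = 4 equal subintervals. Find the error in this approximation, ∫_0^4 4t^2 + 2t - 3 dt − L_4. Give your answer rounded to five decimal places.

Exact integral: ∫_0^4 f(t) dt ≈ 89.3333333.
L_4 = 56.
Error ≈ 89.3333333 − 56 ≈ 33.33333.

33.33333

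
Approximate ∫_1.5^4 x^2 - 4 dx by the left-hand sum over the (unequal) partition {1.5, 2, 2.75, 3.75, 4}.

Subinterval widths: 0.5, 0.75, 1, 0.25.
Left endpoints: 1.5, 2, 2.75, 3.75.
f(1.5) = -1.75, f(2) = 0, f(2.75) = 3.5625, f(3.75) = 10.0625.
Sum = Σ Δx_i · f(x_i).
Sum = 5.203125.

5.203125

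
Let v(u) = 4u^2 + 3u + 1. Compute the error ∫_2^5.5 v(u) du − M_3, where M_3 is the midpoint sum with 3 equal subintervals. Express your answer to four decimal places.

1.5880

Exact integral: ∫_2^5.5 v(u) du ≈ 254.041667.
M_3 ≈ 252.453704.
Error ≈ 254.041667 − 252.453704 ≈ 1.5880.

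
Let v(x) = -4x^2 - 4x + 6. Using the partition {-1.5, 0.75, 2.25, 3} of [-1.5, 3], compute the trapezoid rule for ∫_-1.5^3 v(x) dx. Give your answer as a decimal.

-37.125

Subinterval widths: 2.25, 1.5, 0.75.
v(-1.5) = 3, v(0.75) = 0.75, v(2.25) = -23.25, v(3) = -42.
On each subinterval the trapezoid contributes (Δx_i/2)·[v(x_{i-1}) + v(x_i)].
Sum = -37.125.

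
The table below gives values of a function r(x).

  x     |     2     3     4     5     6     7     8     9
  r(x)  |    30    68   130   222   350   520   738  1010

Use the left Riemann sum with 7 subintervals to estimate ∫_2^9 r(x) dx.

Δx = 1.
Sum = 1·[30 + 68 + 130 + 222 + 350 + 520 + 738] = 2058.

2058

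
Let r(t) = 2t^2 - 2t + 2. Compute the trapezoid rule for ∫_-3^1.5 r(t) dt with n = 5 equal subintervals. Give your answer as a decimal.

Δt = (1.5 − (-3))/5 = 0.9.
r(-3) = 26, r(-2.1) = 15.02, r(-1.2) = 7.28, r(-0.3) = 2.78, r(0.6) = 1.52, r(1.5) = 3.5.
T_5 = (Δt/2)·[r(t_0) + 2r(t_1) + ... + 2r(t_{4}) + r(t_5)].
Sum = 37.215.

37.215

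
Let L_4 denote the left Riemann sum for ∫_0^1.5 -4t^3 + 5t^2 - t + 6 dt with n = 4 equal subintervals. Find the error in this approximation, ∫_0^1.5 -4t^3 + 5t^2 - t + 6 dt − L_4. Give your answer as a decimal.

Exact integral: ∫_0^1.5 f(t) dt = 8.4375.
L_4 = 9.
Error = 8.4375 − 9 = -0.5625.

-0.5625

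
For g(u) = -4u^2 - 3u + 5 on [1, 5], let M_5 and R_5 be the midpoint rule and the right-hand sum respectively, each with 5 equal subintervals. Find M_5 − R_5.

45.76

M_5 = -180.48.
R_5 = -226.24.
M_5 − R_5 = 45.76.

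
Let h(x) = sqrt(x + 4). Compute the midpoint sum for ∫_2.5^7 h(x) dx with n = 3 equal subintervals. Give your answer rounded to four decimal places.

13.2783

Δx = (7 − 2.5)/3 = 1.5.
Midpoints: 3.25, 4.75, 6.25.
h(3.25) ≈ 2.6926, h(4.75) ≈ 2.9580, h(6.25) ≈ 3.2016.
Sum = Δx · [h(3.25) + h(4.75) + h(6.25)].
Sum ≈ 13.2783.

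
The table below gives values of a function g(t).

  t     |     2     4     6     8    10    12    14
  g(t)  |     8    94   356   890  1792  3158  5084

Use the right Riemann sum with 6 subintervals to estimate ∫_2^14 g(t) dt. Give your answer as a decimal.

Δt = 2.
Sum = 2·[94 + 356 + 890 + 1792 + 3158 + 5084] = 22748.

22748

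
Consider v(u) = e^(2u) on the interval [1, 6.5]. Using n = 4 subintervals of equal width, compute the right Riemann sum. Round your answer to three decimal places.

Δu = (6.5 − 1)/4 = 1.375.
Right endpoints: 2.375, 3.75, 5.125, 6.5.
v(2.375) ≈ 115.584, v(3.75) ≈ 1808.042, v(5.125) ≈ 28282.542, v(6.5) ≈ 442413.392.
Sum = Δu · [v(2.375) + v(3.75) + v(5.125) + v(6.5)].
Sum ≈ 649851.896.

649851.896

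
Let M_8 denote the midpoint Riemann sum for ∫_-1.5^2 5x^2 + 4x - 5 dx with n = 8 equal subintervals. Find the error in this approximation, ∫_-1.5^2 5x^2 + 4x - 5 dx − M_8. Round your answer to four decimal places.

Exact integral: ∫_-1.5^2 f(x) dx ≈ 4.958333.
M_8 ≈ 4.679199.
Error ≈ 4.958333 − 4.679199 ≈ 0.2791.

0.2791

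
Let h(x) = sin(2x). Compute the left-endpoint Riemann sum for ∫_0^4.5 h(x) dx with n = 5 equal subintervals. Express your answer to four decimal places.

0.4970

Δx = (4.5 − 0)/5 = 0.9.
Left endpoints: 0, 0.9, 1.8, 2.7, 3.6.
h(0) ≈ 0.0000, h(0.9) ≈ 0.9738, h(1.8) ≈ -0.4425, h(2.7) ≈ -0.7728, h(3.6) ≈ 0.7937.
Sum = Δx · [h(0) + h(0.9) + h(1.8) + h(2.7) + h(3.6)].
Sum ≈ 0.4970.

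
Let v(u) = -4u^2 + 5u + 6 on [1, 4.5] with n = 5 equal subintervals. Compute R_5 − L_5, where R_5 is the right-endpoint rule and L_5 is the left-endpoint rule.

-41.65

R_5 = -73.01.
L_5 = -31.36.
R_5 − L_5 = -41.65.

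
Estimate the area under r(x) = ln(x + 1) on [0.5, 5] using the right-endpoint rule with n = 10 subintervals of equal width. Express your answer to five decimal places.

5.94587

Δx = (5 − 0.5)/10 = 0.45.
Right endpoints: 0.95, 1.4, 1.85, 2.3, 2.75, 3.2, 3.65, 4.1, 4.55, 5.
r(0.95) ≈ 0.66783, r(1.4) ≈ 0.87547, r(1.85) ≈ 1.04732, r(2.3) ≈ 1.19392, r(2.75) ≈ 1.32176, r(3.2) ≈ 1.43508, r(3.65) ≈ 1.53687, r(4.1) ≈ 1.62924, r(4.55) ≈ 1.71380, r(5) ≈ 1.79176.
Sum = Δx · [r(0.95) + r(1.4) + r(1.85) + ...].
Sum ≈ 5.94587.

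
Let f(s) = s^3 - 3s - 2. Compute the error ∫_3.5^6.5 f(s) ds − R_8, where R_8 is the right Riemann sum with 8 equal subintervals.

-42.8203125

Exact integral: ∫_3.5^6.5 f(s) ds = 357.75.
R_8 = 400.5703125.
Error = 357.75 − 400.5703125 = -42.8203125.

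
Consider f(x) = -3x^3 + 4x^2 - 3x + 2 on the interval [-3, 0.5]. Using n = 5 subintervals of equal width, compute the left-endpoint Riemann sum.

165.76

Δx = (0.5 − (-3))/5 = 0.7.
Left endpoints: -3, -2.3, -1.6, -0.9, -0.2.
f(-3) = 128, f(-2.3) = 66.561, f(-1.6) = 29.328, f(-0.9) = 10.127, f(-0.2) = 2.784.
Sum = Δx · [f(-3) + f(-2.3) + f(-1.6) + f(-0.9) + f(-0.2)].
Sum = 165.76.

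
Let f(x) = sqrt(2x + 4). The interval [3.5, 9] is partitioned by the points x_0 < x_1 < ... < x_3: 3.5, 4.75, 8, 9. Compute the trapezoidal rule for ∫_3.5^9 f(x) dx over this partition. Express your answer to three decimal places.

Subinterval widths: 1.25, 3.25, 1.
f(3.5) ≈ 3.317, f(4.75) ≈ 3.674, f(8) ≈ 4.472, f(9) ≈ 4.690.
On each subinterval the trapezoid contributes (Δx_i/2)·[f(x_{i-1}) + f(x_i)].
Sum ≈ 22.188.

22.188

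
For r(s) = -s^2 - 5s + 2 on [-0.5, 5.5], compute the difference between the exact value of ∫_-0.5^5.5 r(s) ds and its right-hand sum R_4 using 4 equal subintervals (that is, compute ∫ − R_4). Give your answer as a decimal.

47.25

Exact integral: ∫_-0.5^5.5 r(s) ds = -118.5.
R_4 = -165.75.
Error = -118.5 − (-165.75) = 47.25.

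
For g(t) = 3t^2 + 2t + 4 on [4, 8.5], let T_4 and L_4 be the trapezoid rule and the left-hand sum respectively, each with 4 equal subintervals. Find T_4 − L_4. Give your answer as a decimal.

T_4 = 627.22265625.
L_4 = 527.23828125.
T_4 − L_4 = 99.984375.

99.984375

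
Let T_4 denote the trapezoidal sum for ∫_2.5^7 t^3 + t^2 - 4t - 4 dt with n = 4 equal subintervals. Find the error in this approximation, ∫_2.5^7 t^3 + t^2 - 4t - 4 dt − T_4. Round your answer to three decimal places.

Exact integral: ∫_2.5^7 f(t) dt = 596.109375.
T_4 ≈ 610.58496.
Error ≈ 596.109375 − 610.58496 ≈ -14.476.

-14.476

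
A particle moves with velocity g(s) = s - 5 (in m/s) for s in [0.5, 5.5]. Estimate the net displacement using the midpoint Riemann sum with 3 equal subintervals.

Δs = (5.5 − 0.5)/3 = 5/3.
Midpoints: 4/3, 3, 14/3.
g(4/3) = -11/3, g(3) = -2, g(14/3) = -1/3.
Sum = Δs · [g(4/3) + g(3) + g(14/3)].
Sum = -10.

-10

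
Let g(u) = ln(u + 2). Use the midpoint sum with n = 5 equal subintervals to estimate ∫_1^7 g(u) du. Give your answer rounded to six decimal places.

Δu = (7 − 1)/5 = 1.2.
Midpoints: 1.6, 2.8, 4, 5.2, 6.4.
g(1.6) ≈ 1.280934, g(2.8) ≈ 1.568616, g(4) ≈ 1.791759, g(5.2) ≈ 1.974081, g(6.4) ≈ 2.128232.
Sum = Δu · [g(1.6) + g(2.8) + g(4) + g(5.2) + g(6.4)].
Sum ≈ 10.492346.

10.492346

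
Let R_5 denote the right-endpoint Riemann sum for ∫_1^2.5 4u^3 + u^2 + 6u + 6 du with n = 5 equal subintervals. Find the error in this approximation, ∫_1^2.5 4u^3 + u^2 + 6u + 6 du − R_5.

-11.4075

Exact integral: ∫_1^2.5 f(u) du = 67.6875.
R_5 = 79.095.
Error = 67.6875 − 79.095 = -11.4075.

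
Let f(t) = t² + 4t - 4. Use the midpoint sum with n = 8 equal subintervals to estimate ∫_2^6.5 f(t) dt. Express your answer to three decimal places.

Δt = (6.5 − 2)/8 = 0.5625.
Midpoints: 2.28125, 2.84375, 3.40625, 3.96875, 4.53125, 5.09375, 5.65625, 6.21875.
f(2.28125) = 10577/1024, f(2.84375) = 15833/1024, f(3.40625) = 21737/1024, f(3.96875) = 28289/1024, f(4.53125) = 35489/1024, f(5.09375) = 43337/1024, f(5.65625) = 51833/1024, f(6.21875) = 60977/1024.
Sum = Δt · [f(2.28125) + f(2.84375) + f(3.40625) + ...].
Sum ≈ 147.256.

147.256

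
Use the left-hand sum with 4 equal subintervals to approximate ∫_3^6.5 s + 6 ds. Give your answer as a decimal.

36.09375

Δs = (6.5 − 3)/4 = 0.875.
Left endpoints: 3, 3.875, 4.75, 5.625.
f(3) = 9, f(3.875) = 9.875, f(4.75) = 10.75, f(5.625) = 11.625.
Sum = Δs · [f(3) + f(3.875) + f(4.75) + f(5.625)].
Sum = 36.09375.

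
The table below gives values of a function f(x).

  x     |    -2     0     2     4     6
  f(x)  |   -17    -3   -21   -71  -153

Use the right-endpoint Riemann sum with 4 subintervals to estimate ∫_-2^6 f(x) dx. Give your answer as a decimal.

Δx = 2.
Sum = 2·[(-3) + (-21) + (-71) + (-153)] = -496.

-496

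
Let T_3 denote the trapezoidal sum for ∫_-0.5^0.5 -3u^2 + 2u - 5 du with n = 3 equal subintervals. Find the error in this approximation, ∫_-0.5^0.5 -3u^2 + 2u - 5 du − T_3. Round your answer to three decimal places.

0.056

Exact integral: ∫_-0.5^0.5 f(u) du = -5.25.
T_3 ≈ -5.30556.
Error ≈ -5.25 − (-5.30556) ≈ 0.056.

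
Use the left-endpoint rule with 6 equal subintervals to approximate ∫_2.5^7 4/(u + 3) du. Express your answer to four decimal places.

2.5184

Δu = (7 − 2.5)/6 = 0.75.
Left endpoints: 2.5, 3.25, 4, 4.75, 5.5, 6.25.
f(2.5) = 8/11, f(3.25) = 0.64, f(4) = 4/7, f(4.75) = 16/31, f(5.5) = 8/17, f(6.25) = 16/37.
Sum = Δu · [f(2.5) + f(3.25) + f(4) + ...].
Sum ≈ 2.5184.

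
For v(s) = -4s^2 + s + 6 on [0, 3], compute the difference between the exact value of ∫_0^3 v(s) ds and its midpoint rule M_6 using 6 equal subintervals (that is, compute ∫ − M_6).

-0.25

Exact integral: ∫_0^3 v(s) ds = -13.5.
M_6 = -13.25.
Error = -13.5 − (-13.25) = -0.25.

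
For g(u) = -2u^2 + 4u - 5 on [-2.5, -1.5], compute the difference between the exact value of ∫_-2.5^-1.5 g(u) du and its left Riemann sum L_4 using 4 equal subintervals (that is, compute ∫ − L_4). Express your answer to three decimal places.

1.521

Exact integral: ∫_-2.5^-1.5 g(u) du ≈ -21.16667.
L_4 = -22.6875.
Error ≈ -21.16667 − (-22.6875) ≈ 1.521.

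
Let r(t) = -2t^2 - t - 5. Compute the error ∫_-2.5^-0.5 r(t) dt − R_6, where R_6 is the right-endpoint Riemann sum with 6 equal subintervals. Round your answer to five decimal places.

-1.59259

Exact integral: ∫_-2.5^-0.5 r(t) dt ≈ -17.3333333.
R_6 ≈ -15.7407407.
Error ≈ -17.3333333 − (-15.7407407) ≈ -1.59259.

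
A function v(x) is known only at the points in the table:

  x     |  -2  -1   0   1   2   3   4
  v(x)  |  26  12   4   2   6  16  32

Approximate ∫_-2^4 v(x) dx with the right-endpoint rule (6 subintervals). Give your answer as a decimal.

72

Δx = 1.
Sum = 1·[12 + 4 + 2 + 6 + 16 + 32] = 72.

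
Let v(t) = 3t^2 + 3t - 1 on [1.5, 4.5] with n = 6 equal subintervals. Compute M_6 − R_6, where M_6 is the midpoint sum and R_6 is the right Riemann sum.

M_6 = 111.5625.
R_6 = 127.875.
M_6 − R_6 = -16.3125.

-16.3125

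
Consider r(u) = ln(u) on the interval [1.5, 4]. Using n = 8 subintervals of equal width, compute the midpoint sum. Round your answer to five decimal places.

2.43867

Δu = (4 − 1.5)/8 = 0.3125.
Midpoints: 1.65625, 1.96875, 2.28125, 2.59375, 2.90625, 3.21875, 3.53125, 3.84375.
r(1.65625) ≈ 0.50456, r(1.96875) ≈ 0.67740, r(2.28125) ≈ 0.82472, r(2.59375) ≈ 0.95310, r(2.90625) ≈ 1.06686, r(3.21875) ≈ 1.16899, r(3.53125) ≈ 1.26165, r(3.84375) ≈ 1.34645.
Sum = Δu · [r(1.65625) + r(1.96875) + r(2.28125) + ...].
Sum ≈ 2.43867.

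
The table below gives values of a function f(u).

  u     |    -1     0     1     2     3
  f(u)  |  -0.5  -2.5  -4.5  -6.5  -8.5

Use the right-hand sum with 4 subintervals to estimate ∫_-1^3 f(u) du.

Δu = 1.
Sum = 1·[(-2.5) + (-4.5) + (-6.5) + (-8.5)] = -22.

-22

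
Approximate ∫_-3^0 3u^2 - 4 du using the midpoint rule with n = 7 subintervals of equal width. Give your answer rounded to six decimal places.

14.862245

Δu = (0 − (-3))/7 = 3/7.
Midpoints: -39/14, -33/14, -27/14, -1.5, -15/14, -9/14, -3/14.
f(-39/14) = 3779/196, f(-33/14) = 2483/196, f(-27/14) = 1403/196, f(-1.5) = 2.75, f(-15/14) = -109/196, f(-9/14) = -541/196, f(-3/14) = -757/196.
Sum = Δu · [f(-39/14) + f(-33/14) + f(-27/14) + ...].
Sum ≈ 14.862245.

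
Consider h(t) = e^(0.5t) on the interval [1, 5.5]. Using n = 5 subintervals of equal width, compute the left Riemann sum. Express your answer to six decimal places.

22.161270

Δt = (5.5 − 1)/5 = 0.9.
Left endpoints: 1, 1.9, 2.8, 3.7, 4.6.
h(1) ≈ 1.648721, h(1.9) ≈ 2.585710, h(2.8) ≈ 4.055200, h(3.7) ≈ 6.359820, h(4.6) ≈ 9.974182.
Sum = Δt · [h(1) + h(1.9) + h(2.8) + h(3.7) + h(4.6)].
Sum ≈ 22.161270.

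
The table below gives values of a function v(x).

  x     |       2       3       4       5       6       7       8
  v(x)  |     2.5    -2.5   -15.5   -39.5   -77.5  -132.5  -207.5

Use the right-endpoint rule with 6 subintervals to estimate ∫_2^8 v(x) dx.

-475

Δx = 1.
Sum = 1·[(-2.5) + (-15.5) + (-39.5) + (-77.5) + (-132.5) + (-207.5)] = -475.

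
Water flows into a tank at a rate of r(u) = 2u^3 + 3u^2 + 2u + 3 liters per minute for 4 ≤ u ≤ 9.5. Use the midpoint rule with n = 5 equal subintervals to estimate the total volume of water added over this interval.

4804.531875

Δu = (9.5 − 4)/5 = 1.1.
Midpoints: 4.55, 5.65, 6.75, 7.85, 8.95.
r(4.55) = 262.60025, r(5.65) = 470.79175, r(6.75) = 768.28125, r(7.85) = 1171.04075, r(8.95) = 1695.04225.
Sum = Δu · [r(4.55) + r(5.65) + r(6.75) + r(7.85) + r(8.95)].
Sum = 4804.531875.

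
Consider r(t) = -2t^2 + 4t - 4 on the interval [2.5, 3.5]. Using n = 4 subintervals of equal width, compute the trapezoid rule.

-10.1875

Δt = (3.5 − 2.5)/4 = 0.25.
r(2.5) = -6.5, r(2.75) = -8.125, r(3) = -10, r(3.25) = -12.125, r(3.5) = -14.5.
T_4 = (Δt/2)·[r(t_0) + 2r(t_1) + 2r(t_2) + 2r(t_3) + r(t_4)].
Sum = -10.1875.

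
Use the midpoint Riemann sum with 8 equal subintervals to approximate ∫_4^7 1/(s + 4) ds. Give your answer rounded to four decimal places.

0.3184

Δs = (7 − 4)/8 = 0.375.
Midpoints: 4.1875, 4.5625, 4.9375, 5.3125, 5.6875, 6.0625, 6.4375, 6.8125.
f(4.1875) = 16/131, f(4.5625) = 16/137, f(4.9375) = 16/143, f(5.3125) = 16/149, f(5.6875) = 16/155, f(6.0625) = 16/161, f(6.4375) = 16/167, f(6.8125) = 16/173.
Sum = Δs · [f(4.1875) + f(4.5625) + f(4.9375) + ...].
Sum ≈ 0.3184.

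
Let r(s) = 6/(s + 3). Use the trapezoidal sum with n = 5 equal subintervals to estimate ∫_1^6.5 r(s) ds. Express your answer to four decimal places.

Δs = (6.5 − 1)/5 = 1.1.
r(1) = 1.5, r(2.1) = 20/17, r(3.2) = 30/31, r(4.3) = 60/73, r(5.4) = 5/7, r(6.5) = 12/19.
T_5 = (Δs/2)·[r(s_0) + 2r(s_1) + ... + 2r(s_{4}) + r(s_5)].
Sum ≈ 5.2208.

5.2208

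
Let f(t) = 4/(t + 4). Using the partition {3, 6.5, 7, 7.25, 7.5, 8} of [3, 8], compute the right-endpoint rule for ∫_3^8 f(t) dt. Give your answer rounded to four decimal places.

1.8577

Subinterval widths: 3.5, 0.5, 0.25, 0.25, 0.5.
Right endpoints: 6.5, 7, 7.25, 7.5, 8.
f(6.5) = 8/21, f(7) = 4/11, f(7.25) = 16/45, f(7.5) = 8/23, f(8) = 1/3.
Sum = Σ Δt_i · f(t_i).
Sum ≈ 1.8577.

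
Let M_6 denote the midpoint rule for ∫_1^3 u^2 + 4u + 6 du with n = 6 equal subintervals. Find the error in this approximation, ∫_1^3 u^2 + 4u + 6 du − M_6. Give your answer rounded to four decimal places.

0.0185

Exact integral: ∫_1^3 f(u) du ≈ 36.666667.
M_6 ≈ 36.648148.
Error ≈ 36.666667 − 36.648148 ≈ 0.0185.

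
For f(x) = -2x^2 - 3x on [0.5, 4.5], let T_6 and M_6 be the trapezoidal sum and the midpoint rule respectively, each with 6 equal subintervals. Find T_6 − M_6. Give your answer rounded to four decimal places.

T_6 ≈ -91.259259.
M_6 ≈ -90.370370.
T_6 − M_6 ≈ -0.8889.

-0.8889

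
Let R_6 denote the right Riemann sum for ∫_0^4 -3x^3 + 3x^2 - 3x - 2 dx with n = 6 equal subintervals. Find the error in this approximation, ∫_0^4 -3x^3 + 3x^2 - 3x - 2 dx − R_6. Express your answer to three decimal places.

56.444

Exact integral: ∫_0^4 f(x) dx = -160.
R_6 ≈ -216.44444.
Error ≈ -160 − (-216.44444) ≈ 56.444.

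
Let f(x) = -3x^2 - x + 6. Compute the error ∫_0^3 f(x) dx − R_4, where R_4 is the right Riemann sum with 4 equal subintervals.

12.09375

Exact integral: ∫_0^3 f(x) dx = -13.5.
R_4 = -25.59375.
Error = -13.5 − (-25.59375) = 12.09375.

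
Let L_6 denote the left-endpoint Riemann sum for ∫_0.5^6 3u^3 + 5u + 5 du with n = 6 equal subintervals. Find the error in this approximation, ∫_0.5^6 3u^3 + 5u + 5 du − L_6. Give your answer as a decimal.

286.90234375

Exact integral: ∫_0.5^6 f(u) du = 1088.828125.
L_6 = 801.92578125.
Error = 1088.828125 − 801.92578125 = 286.90234375.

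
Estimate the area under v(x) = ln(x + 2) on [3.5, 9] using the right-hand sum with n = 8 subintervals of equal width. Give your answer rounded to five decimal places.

11.73543

Δx = (9 − 3.5)/8 = 0.6875.
Right endpoints: 4.1875, 4.875, 5.5625, 6.25, 6.9375, 7.625, 8.3125, 9.
v(4.1875) ≈ 1.82253, v(4.875) ≈ 1.92789, v(5.5625) ≈ 2.02320, v(6.25) ≈ 2.11021, v(6.9375) ≈ 2.19026, v(7.625) ≈ 2.26436, v(8.3125) ≈ 2.33336, v(9) ≈ 2.39790.
Sum = Δx · [v(4.1875) + v(4.875) + v(5.5625) + ...].
Sum ≈ 11.73543.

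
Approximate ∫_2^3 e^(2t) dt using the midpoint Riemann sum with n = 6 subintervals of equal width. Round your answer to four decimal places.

Δt = (3 − 2)/6 = 1/6.
Midpoints: 25/12, 2.25, 29/12, 31/12, 2.75, 35/12.
f(25/12) ≈ 64.5001, f(2.25) ≈ 90.0171, f(29/12) ≈ 125.6290, f(31/12) ≈ 175.3294, f(2.75) ≈ 244.6919, f(35/12) ≈ 341.4951.
Sum = Δt · [f(25/12) + f(2.25) + f(29/12) + ...].
Sum ≈ 173.6105.

173.6105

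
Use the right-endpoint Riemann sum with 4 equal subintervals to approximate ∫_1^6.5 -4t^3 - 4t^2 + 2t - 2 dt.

Δt = (6.5 − 1)/4 = 1.375.
Right endpoints: 2.375, 3.75, 5.125, 6.5.
f(2.375) = -73.3984375, f(3.75) = -261.6875, f(5.125) = -635.2578125, f(6.5) = -1256.5.
Sum = Δt · [f(2.375) + f(3.75) + f(5.125) + f(6.5)].
Sum = -3061.91015625.

-3061.91015625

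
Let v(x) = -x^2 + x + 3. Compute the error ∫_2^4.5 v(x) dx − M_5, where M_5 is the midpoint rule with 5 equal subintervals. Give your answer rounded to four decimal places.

Exact integral: ∫_2^4.5 v(x) dx ≈ -12.083333.
M_5 = -12.03125.
Error ≈ -12.083333 − (-12.03125) ≈ -0.0521.

-0.0521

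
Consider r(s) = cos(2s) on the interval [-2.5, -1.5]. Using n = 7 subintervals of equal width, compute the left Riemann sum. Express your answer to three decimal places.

-0.455

Δs = (-1.5 − (-2.5))/7 = 1/7.
Left endpoints: -2.5, -33/14, -31/14, -29/14, -27/14, -25/14, -23/14.
r(-2.5) ≈ 0.284, r(-33/14) ≈ 0.002, r(-31/14) ≈ -0.280, r(-29/14) ≈ -0.539, r(-27/14) ≈ -0.755, r(-25/14) ≈ -0.909, r(-23/14) ≈ -0.990.
Sum = Δs · [r(-2.5) + r(-33/14) + r(-31/14) + ...].
Sum ≈ -0.455.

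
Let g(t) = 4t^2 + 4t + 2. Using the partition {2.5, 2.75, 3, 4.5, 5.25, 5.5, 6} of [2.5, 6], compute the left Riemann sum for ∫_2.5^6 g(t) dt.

Subinterval widths: 0.25, 0.25, 1.5, 0.75, 0.25, 0.5.
Left endpoints: 2.5, 2.75, 3, 4.5, 5.25, 5.5.
g(2.5) = 37, g(2.75) = 43.25, g(3) = 50, g(4.5) = 101, g(5.25) = 133.25, g(5.5) = 145.
Sum = Σ Δt_i · g(t_i).
Sum = 276.625.

276.625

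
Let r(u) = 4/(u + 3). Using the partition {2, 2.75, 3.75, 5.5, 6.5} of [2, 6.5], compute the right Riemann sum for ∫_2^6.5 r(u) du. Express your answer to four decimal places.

Subinterval widths: 0.75, 1, 1.75, 1.
Right endpoints: 2.75, 3.75, 5.5, 6.5.
r(2.75) = 16/23, r(3.75) = 16/27, r(5.5) = 8/17, r(6.5) = 8/19.
Sum = Σ Δu_i · r(u_i).
Sum ≈ 2.3589.

2.3589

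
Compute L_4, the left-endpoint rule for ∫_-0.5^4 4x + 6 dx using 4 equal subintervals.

48.375

Δx = (4 − (-0.5))/4 = 1.125.
Left endpoints: -0.5, 0.625, 1.75, 2.875.
f(-0.5) = 4, f(0.625) = 8.5, f(1.75) = 13, f(2.875) = 17.5.
Sum = Δx · [f(-0.5) + f(0.625) + f(1.75) + f(2.875)].
Sum = 48.375.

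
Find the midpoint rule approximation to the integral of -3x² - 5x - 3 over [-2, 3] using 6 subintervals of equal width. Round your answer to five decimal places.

Δx = (3 − (-2))/6 = 5/6.
Midpoints: -19/12, -0.75, 1/12, 11/12, 1.75, 31/12.
f(-19/12) = -125/48, f(-0.75) = -0.9375, f(1/12) = -3.4375, f(11/12) = -485/48, f(1.75) = -20.9375, f(31/12) = -35.9375.
Sum = Δx · [f(-19/12) + f(-0.75) + f(1/12) + ...].
Sum ≈ -61.63194.

-61.63194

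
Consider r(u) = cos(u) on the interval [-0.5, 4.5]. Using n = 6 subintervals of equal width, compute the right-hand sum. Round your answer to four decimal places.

Δu = (4.5 − (-0.5))/6 = 5/6.
Right endpoints: 1/3, 7/6, 2, 17/6, 11/3, 4.5.
r(1/3) ≈ 0.9450, r(7/6) ≈ 0.3932, r(2) ≈ -0.4161, r(17/6) ≈ -0.9529, r(11/3) ≈ -0.8653, r(4.5) ≈ -0.2108.
Sum = Δu · [r(1/3) + r(7/6) + r(2) + ...].
Sum ≈ -0.9224.

-0.9224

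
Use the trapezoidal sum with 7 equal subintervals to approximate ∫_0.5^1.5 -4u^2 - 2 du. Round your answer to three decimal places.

-6.347

Δu = (1.5 − 0.5)/7 = 1/7.
f(0.5) = -3, f(9/14) = -179/49, f(11/14) = -219/49, f(13/14) = -267/49, f(15/14) = -323/49, f(17/14) = -387/49, f(19/14) = -459/49, f(1.5) = -11.
T_7 = (Δu/2)·[f(u_0) + 2f(u_1) + ... + 2f(u_{6}) + f(u_7)].
Sum ≈ -6.347.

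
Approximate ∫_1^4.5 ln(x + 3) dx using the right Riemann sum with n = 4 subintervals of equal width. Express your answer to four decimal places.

6.3342

Δx = (4.5 − 1)/4 = 0.875.
Right endpoints: 1.875, 2.75, 3.625, 4.5.
f(1.875) ≈ 1.5841, f(2.75) ≈ 1.7492, f(3.625) ≈ 1.8909, f(4.5) ≈ 2.0149.
Sum = Δx · [f(1.875) + f(2.75) + f(3.625) + f(4.5)].
Sum ≈ 6.3342.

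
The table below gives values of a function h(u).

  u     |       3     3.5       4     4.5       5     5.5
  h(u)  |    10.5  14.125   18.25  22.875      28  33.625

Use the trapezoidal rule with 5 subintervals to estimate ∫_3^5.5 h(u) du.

Δu = 0.5.
T_5 = (0.5/2)·[10.5 + 2·14.125 + 2·18.25 + 2·22.875 + 2·28 + 33.625] = 52.65625.

52.65625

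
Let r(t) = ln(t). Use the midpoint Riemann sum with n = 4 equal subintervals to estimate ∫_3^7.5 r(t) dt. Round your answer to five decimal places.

7.32635

Δt = (7.5 − 3)/4 = 1.125.
Midpoints: 3.5625, 4.6875, 5.8125, 6.9375.
r(3.5625) ≈ 1.27046, r(4.6875) ≈ 1.54490, r(5.8125) ≈ 1.76001, r(6.9375) ≈ 1.93694.
Sum = Δt · [r(3.5625) + r(4.6875) + r(5.8125) + r(6.9375)].
Sum ≈ 7.32635.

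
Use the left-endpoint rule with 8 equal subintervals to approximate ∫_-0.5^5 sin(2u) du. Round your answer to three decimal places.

0.475

Δu = (5 − (-0.5))/8 = 0.6875.
Left endpoints: -0.5, 0.1875, 0.875, 1.5625, 2.25, 2.9375, 3.625, 4.3125.
f(-0.5) ≈ -0.841, f(0.1875) ≈ 0.366, f(0.875) ≈ 0.984, f(1.5625) ≈ 0.017, f(2.25) ≈ -0.978, f(2.9375) ≈ -0.397, f(3.625) ≈ 0.823, f(4.3125) ≈ 0.717.
Sum = Δu · [f(-0.5) + f(0.1875) + f(0.875) + ...].
Sum ≈ 0.475.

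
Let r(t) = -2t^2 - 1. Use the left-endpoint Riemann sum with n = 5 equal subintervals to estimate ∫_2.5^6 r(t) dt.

Δt = (6 − 2.5)/5 = 0.7.
Left endpoints: 2.5, 3.2, 3.9, 4.6, 5.3.
r(2.5) = -13.5, r(3.2) = -21.48, r(3.9) = -31.42, r(4.6) = -43.32, r(5.3) = -57.18.
Sum = Δt · [r(2.5) + r(3.2) + r(3.9) + r(4.6) + r(5.3)].
Sum = -116.83.

-116.83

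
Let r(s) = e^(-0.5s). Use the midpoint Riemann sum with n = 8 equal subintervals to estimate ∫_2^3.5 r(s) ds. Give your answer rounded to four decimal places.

Δs = (3.5 − 2)/8 = 0.1875.
Midpoints: 2.09375, 2.28125, 2.46875, 2.65625, 2.84375, 3.03125, 3.21875, 3.40625.
r(2.09375) ≈ 0.3510, r(2.28125) ≈ 0.3196, r(2.46875) ≈ 0.2910, r(2.65625) ≈ 0.2650, r(2.84375) ≈ 0.2413, r(3.03125) ≈ 0.2197, r(3.21875) ≈ 0.2000, r(3.40625) ≈ 0.1821.
Sum = Δs · [r(2.09375) + r(2.28125) + r(2.46875) + ...].
Sum ≈ 0.3881.

0.3881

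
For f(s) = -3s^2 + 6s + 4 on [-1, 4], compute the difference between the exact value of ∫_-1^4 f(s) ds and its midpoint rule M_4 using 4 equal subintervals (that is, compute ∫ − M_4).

Exact integral: ∫_-1^4 f(s) ds = 0.
M_4 = 1.953125.
Error = 0 − 1.953125 = -1.953125.

-1.953125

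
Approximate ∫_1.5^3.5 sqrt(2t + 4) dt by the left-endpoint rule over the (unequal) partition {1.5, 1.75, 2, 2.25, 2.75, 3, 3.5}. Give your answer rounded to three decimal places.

5.863

Subinterval widths: 0.25, 0.25, 0.25, 0.5, 0.25, 0.5.
Left endpoints: 1.5, 1.75, 2, 2.25, 2.75, 3.
f(1.5) ≈ 2.646, f(1.75) ≈ 2.739, f(2) ≈ 2.828, f(2.25) ≈ 2.915, f(2.75) ≈ 3.082, f(3) ≈ 3.162.
Sum = Σ Δt_i · f(t_i).
Sum ≈ 5.863.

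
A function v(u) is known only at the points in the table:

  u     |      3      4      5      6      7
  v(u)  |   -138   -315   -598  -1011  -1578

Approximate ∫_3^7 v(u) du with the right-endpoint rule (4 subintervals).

Δu = 1.
Sum = 1·[(-315) + (-598) + (-1011) + (-1578)] = -3502.

-3502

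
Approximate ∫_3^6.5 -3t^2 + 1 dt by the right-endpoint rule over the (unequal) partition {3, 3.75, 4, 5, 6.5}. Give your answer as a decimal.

Subinterval widths: 0.75, 0.25, 1, 1.5.
Right endpoints: 3.75, 4, 5, 6.5.
f(3.75) = -41.1875, f(4) = -47, f(5) = -74, f(6.5) = -125.75.
Sum = Σ Δt_i · f(t_i).
Sum = -305.265625.

-305.265625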